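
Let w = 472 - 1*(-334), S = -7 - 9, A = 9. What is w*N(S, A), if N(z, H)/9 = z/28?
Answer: -29016/7 ≈ -4145.1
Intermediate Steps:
S = -16
N(z, H) = 9*z/28 (N(z, H) = 9*(z/28) = 9*z/28)
w = 806 (w = 472 + 334 = 806)
w*N(S, A) = 806*((9/28)*(-16)) = 806*(-36/7) = -29016/7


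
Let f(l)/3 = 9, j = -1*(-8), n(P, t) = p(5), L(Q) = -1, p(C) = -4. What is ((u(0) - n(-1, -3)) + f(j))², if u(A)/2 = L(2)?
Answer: 841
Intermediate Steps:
u(A) = -2 (u(A) = 2*(-1) = -2)
n(P, t) = -4
j = 8
f(l) = 27 (f(l) = 3*9 = 27)
((u(0) - n(-1, -3)) + f(j))² = ((-2 - 1*(-4)) + 27)² = ((-2 + 4) + 27)² = (2 + 27)² = 29² = 841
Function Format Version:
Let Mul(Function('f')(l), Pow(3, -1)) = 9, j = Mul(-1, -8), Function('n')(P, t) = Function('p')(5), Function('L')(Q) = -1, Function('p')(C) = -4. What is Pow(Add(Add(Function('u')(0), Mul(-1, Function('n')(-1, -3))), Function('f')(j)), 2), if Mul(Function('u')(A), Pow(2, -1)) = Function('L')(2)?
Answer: 841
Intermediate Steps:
Function('u')(A) = -2 (Function('u')(A) = Mul(2, -1) = -2)
Function('n')(P, t) = -4
j = 8
Function('f')(l) = 27 (Function('f')(l) = Mul(3, 9) = 27)
Pow(Add(Add(Function('u')(0), Mul(-1, Function('n')(-1, -3))), Function('f')(j)), 2) = Pow(Add(Add(-2, Mul(-1, -4)), 27), 2) = Pow(Add(Add(-2, 4), 27), 2) = Pow(Add(2, 27), 2) = Pow(29, 2) = 841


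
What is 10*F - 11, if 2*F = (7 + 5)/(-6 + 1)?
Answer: -23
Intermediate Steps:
F = -6/5 (F = ((7 + 5)/(-6 + 1))/2 = (12/(-5))/2 = (12*(-⅕))/2 = (½)*(-12/5) = -6/5 ≈ -1.2000)
10*F - 11 = 10*(-6/5) - 11 = -12 - 11 = -23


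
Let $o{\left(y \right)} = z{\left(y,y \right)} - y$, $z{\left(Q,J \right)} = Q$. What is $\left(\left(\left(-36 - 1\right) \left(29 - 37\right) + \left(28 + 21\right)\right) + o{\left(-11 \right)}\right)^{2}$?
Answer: $119025$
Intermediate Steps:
$o{\left(y \right)} = 0$ ($o{\left(y \right)} = y - y = 0$)
$\left(\left(\left(-36 - 1\right) \left(29 - 37\right) + \left(28 + 21\right)\right) + o{\left(-11 \right)}\right)^{2} = \left(\left(\left(-36 - 1\right) \left(29 - 37\right) + \left(28 + 21\right)\right) + 0\right)^{2} = \left(\left(\left(-37\right) \left(-8\right) + 49\right) + 0\right)^{2} = \left(\left(296 + 49\right) + 0\right)^{2} = \left(345 + 0\right)^{2} = 345^{2} = 119025$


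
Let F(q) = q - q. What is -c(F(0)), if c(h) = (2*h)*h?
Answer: 0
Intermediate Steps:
F(q) = 0
c(h) = 2*h**2
-c(F(0)) = -2*0**2 = -2*0 = -1*0 = 0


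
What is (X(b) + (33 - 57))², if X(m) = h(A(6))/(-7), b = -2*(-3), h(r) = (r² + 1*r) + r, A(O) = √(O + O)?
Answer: 32448/49 + 1440*√3/49 ≈ 713.11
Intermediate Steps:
A(O) = √2*√O (A(O) = √(2*O) = √2*√O)
h(r) = r² + 2*r (h(r) = (r² + r) + r = (r + r²) + r = r² + 2*r)
b = 6
X(m) = -2*√3*(2 + 2*√3)/7 (X(m) = ((√2*√6)*(2 + √2*√6))/(-7) = ((2*√3)*(2 + 2*√3))*(-⅐) = (2*√3*(2 + 2*√3))*(-⅐) = -2*√3*(2 + 2*√3)/7)
(X(b) + (33 - 57))² = ((-12/7 - 4*√3/7) + (33 - 57))² = ((-12/7 - 4*√3/7) - 24)² = (-180/7 - 4*√3/7)²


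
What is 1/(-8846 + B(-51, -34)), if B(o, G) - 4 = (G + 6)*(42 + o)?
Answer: -1/8590 ≈ -0.00011641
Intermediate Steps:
B(o, G) = 4 + (6 + G)*(42 + o) (B(o, G) = 4 + (G + 6)*(42 + o) = 4 + (6 + G)*(42 + o))
1/(-8846 + B(-51, -34)) = 1/(-8846 + (256 + 6*(-51) + 42*(-34) - 34*(-51))) = 1/(-8846 + (256 - 306 - 1428 + 1734)) = 1/(-8846 + 256) = 1/(-8590) = -1/8590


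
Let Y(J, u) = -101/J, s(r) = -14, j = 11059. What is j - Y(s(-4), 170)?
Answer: 154725/14 ≈ 11052.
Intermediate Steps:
j - Y(s(-4), 170) = 11059 - (-101)/(-14) = 11059 - (-101)*(-1)/14 = 11059 - 1*101/14 = 11059 - 101/14 = 154725/14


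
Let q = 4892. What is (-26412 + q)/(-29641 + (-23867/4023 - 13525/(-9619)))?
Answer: 166552908048/229439993503 ≈ 0.72591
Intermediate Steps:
(-26412 + q)/(-29641 + (-23867/4023 - 13525/(-9619))) = (-26412 + 4892)/(-29641 + (-23867/4023 - 13525/(-9619))) = -21520/(-29641 + (-23867*1/4023 - 13525*(-1/9619))) = -21520/(-29641 + (-23867/4023 + 13525/9619)) = -21520/(-29641 - 175165598/38697237) = -21520/(-1147199967515/38697237) = -21520*(-38697237/1147199967515) = 166552908048/229439993503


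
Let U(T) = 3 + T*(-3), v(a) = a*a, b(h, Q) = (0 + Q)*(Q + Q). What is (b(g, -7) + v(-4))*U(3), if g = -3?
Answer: -684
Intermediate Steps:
b(h, Q) = 2*Q² (b(h, Q) = Q*(2*Q) = 2*Q²)
v(a) = a²
U(T) = 3 - 3*T
(b(g, -7) + v(-4))*U(3) = (2*(-7)² + (-4)²)*(3 - 3*3) = (2*49 + 16)*(3 - 9) = (98 + 16)*(-6) = 114*(-6) = -684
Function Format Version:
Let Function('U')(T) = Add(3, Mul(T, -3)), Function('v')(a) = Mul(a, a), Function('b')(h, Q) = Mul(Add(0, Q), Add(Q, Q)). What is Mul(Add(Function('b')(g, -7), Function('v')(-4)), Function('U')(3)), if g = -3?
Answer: -684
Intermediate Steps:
Function('b')(h, Q) = Mul(2, Pow(Q, 2)) (Function('b')(h, Q) = Mul(Q, Mul(2, Q)) = Mul(2, Pow(Q, 2)))
Function('v')(a) = Pow(a, 2)
Function('U')(T) = Add(3, Mul(-3, T))
Mul(Add(Function('b')(g, -7), Function('v')(-4)), Function('U')(3)) = Mul(Add(Mul(2, Pow(-7, 2)), Pow(-4, 2)), Add(3, Mul(-3, 3))) = Mul(Add(Mul(2, 49), 16), Add(3, -9)) = Mul(Add(98, 16), -6) = Mul(114, -6) = -684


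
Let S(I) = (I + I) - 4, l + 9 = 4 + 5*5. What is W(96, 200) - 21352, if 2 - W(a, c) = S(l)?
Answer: -21386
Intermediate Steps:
l = 20 (l = -9 + (4 + 5*5) = -9 + (4 + 25) = -9 + 29 = 20)
S(I) = -4 + 2*I (S(I) = 2*I - 4 = -4 + 2*I)
W(a, c) = -34 (W(a, c) = 2 - (-4 + 2*20) = 2 - (-4 + 40) = 2 - 1*36 = 2 - 36 = -34)
W(96, 200) - 21352 = -34 - 21352 = -21386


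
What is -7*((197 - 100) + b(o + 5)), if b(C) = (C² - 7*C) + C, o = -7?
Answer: -791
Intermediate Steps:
b(C) = C² - 6*C
-7*((197 - 100) + b(o + 5)) = -7*((197 - 100) + (-7 + 5)*(-6 + (-7 + 5))) = -7*(97 - 2*(-6 - 2)) = -7*(97 - 2*(-8)) = -7*(97 + 16) = -7*113 = -791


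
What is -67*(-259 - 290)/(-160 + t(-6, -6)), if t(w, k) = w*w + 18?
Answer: -36783/106 ≈ -347.01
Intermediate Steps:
t(w, k) = 18 + w**2 (t(w, k) = w**2 + 18 = 18 + w**2)
-67*(-259 - 290)/(-160 + t(-6, -6)) = -67*(-259 - 290)/(-160 + (18 + (-6)**2)) = -(-36783)/(-160 + (18 + 36)) = -(-36783)/(-160 + 54) = -(-36783)/(-106) = -(-36783)*(-1)/106 = -67*549/106 = -36783/106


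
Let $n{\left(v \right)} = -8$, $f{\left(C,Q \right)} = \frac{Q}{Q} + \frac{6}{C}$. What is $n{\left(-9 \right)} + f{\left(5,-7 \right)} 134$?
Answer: $\frac{1434}{5} \approx 286.8$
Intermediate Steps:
$f{\left(C,Q \right)} = 1 + \frac{6}{C}$
$n{\left(-9 \right)} + f{\left(5,-7 \right)} 134 = -8 + \frac{6 + 5}{5} \cdot 134 = -8 + \frac{1}{5} \cdot 11 \cdot 134 = -8 + \frac{11}{5} \cdot 134 = -8 + \frac{1474}{5} = \frac{1434}{5}$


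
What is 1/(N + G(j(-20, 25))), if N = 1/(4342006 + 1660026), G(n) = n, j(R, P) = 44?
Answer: 6002032/264089409 ≈ 0.022727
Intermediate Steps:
N = 1/6002032 ≈ 1.6661e-7
1/(N + G(j(-20, 25))) = 1/(1/6002032 + 44) = 1/(264089409/6002032) = 6002032/264089409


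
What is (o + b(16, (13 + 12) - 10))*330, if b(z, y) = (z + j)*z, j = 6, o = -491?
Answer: -45870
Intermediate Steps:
b(z, y) = z*(6 + z) (b(z, y) = (z + 6)*z = (6 + z)*z = z*(6 + z))
(o + b(16, (13 + 12) - 10))*330 = (-491 + 16*(6 + 16))*330 = (-491 + 16*22)*330 = (-491 + 352)*330 = -139*330 = -45870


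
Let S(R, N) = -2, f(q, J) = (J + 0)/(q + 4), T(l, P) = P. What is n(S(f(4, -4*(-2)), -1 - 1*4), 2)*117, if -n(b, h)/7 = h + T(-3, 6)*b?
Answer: 8190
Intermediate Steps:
f(q, J) = J/(4 + q)
n(b, h) = -42*b - 7*h (n(b, h) = -7*(h + 6*b) = -42*b - 7*h)
n(S(f(4, -4*(-2)), -1 - 1*4), 2)*117 = (-42*(-2) - 7*2)*117 = (84 - 14)*117 = 70*117 = 8190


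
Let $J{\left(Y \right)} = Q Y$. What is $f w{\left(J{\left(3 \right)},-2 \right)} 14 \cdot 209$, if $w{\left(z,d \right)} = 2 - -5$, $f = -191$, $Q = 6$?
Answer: $-3912062$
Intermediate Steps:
$J{\left(Y \right)} = 6 Y$
$w{\left(z,d \right)} = 7$ ($w{\left(z,d \right)} = 2 + 5 = 7$)
$f w{\left(J{\left(3 \right)},-2 \right)} 14 \cdot 209 = - 191 \cdot 7 \cdot 14 \cdot 209 = \left(-191\right) 98 \cdot 209 = \left(-18718\right) 209 = -3912062$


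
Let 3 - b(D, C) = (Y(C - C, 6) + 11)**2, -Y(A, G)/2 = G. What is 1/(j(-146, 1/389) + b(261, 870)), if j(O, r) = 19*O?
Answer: -1/2772 ≈ -0.00036075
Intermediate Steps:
Y(A, G) = -2*G
b(D, C) = 2 (b(D, C) = 3 - (-2*6 + 11)**2 = 3 - (-12 + 11)**2 = 3 - 1*(-1)**2 = 3 - 1*1 = 3 - 1 = 2)
1/(j(-146, 1/389) + b(261, 870)) = 1/(19*(-146) + 2) = 1/(-2774 + 2) = 1/(-2772) = -1/2772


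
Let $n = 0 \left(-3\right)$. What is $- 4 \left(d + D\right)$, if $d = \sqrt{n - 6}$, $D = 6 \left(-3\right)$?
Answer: $72 - 4 i \sqrt{6} \approx 72.0 - 9.798 i$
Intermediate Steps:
$D = -18$
$n = 0$
$d = i \sqrt{6}$ ($d = \sqrt{0 - 6} = \sqrt{-6} = i \sqrt{6} \approx 2.4495 i$)
$- 4 \left(d + D\right) = - 4 \left(i \sqrt{6} - 18\right) = - 4 \left(-18 + i \sqrt{6}\right) = 72 - 4 i \sqrt{6}$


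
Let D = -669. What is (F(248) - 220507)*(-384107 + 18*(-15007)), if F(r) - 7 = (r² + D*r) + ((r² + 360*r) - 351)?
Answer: 114147302675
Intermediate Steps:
F(r) = -344 - 309*r + 2*r² (F(r) = 7 + ((r² - 669*r) + ((r² + 360*r) - 351)) = 7 + ((r² - 669*r) + (-351 + r² + 360*r)) = 7 + (-351 - 309*r + 2*r²) = -344 - 309*r + 2*r²)
(F(248) - 220507)*(-384107 + 18*(-15007)) = ((-344 - 309*248 + 2*248²) - 220507)*(-384107 + 18*(-15007)) = ((-344 - 76632 + 2*61504) - 220507)*(-384107 - 270126) = ((-344 - 76632 + 123008) - 220507)*(-654233) = (46032 - 220507)*(-654233) = -174475*(-654233) = 114147302675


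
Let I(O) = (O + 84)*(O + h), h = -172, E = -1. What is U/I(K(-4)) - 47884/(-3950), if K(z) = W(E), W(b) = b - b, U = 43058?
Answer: 130437233/14267400 ≈ 9.1423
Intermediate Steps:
W(b) = 0
K(z) = 0
I(O) = (-172 + O)*(84 + O) (I(O) = (O + 84)*(O - 172) = (84 + O)*(-172 + O) = (-172 + O)*(84 + O))
U/I(K(-4)) - 47884/(-3950) = 43058/(-14448 + 0² - 88*0) - 47884/(-3950) = 43058/(-14448 + 0 + 0) - 47884*(-1/3950) = 43058/(-14448) + 23942/1975 = 43058*(-1/14448) + 23942/1975 = -21529/7224 + 23942/1975 = 130437233/14267400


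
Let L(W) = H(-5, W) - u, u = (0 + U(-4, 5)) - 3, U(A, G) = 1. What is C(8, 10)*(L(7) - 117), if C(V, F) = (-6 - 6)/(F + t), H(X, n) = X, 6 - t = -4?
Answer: 72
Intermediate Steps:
t = 10 (t = 6 - 1*(-4) = 6 + 4 = 10)
C(V, F) = -12/(10 + F) (C(V, F) = (-6 - 6)/(F + 10) = -12/(10 + F))
u = -2 (u = (0 + 1) - 3 = 1 - 3 = -2)
L(W) = -3 (L(W) = -5 - 1*(-2) = -5 + 2 = -3)
C(8, 10)*(L(7) - 117) = (-12/(10 + 10))*(-3 - 117) = -12/20*(-120) = -12*1/20*(-120) = -3/5*(-120) = 72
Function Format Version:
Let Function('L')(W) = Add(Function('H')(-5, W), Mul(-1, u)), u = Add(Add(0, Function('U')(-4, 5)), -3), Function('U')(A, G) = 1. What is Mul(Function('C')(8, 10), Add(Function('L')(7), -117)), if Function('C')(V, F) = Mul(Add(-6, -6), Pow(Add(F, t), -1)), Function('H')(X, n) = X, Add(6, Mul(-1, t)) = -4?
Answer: 72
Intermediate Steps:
t = 10 (t = Add(6, Mul(-1, -4)) = Add(6, 4) = 10)
Function('C')(V, F) = Mul(-12, Pow(Add(10, F), -1)) (Function('C')(V, F) = Mul(Add(-6, -6), Pow(Add(F, 10), -1)) = Mul(-12, Pow(Add(10, F), -1)))
u = -2 (u = Add(Add(0, 1), -3) = Add(1, -3) = -2)
Function('L')(W) = -3 (Function('L')(W) = Add(-5, Mul(-1, -2)) = Add(-5, 2) = -3)
Mul(Function('C')(8, 10), Add(Function('L')(7), -117)) = Mul(Mul(-12, Pow(Add(10, 10), -1)), Add(-3, -117)) = Mul(Mul(-12, Pow(20, -1)), -120) = Mul(Mul(-12, Rational(1, 20)), -120) = Mul(Rational(-3, 5), -120) = 72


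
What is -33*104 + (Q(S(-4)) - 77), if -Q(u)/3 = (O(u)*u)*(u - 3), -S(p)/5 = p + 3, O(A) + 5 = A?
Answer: -3509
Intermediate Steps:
O(A) = -5 + A
S(p) = -15 - 5*p (S(p) = -5*(p + 3) = -5*(3 + p) = -15 - 5*p)
Q(u) = -3*u*(-5 + u)*(-3 + u) (Q(u) = -3*(-5 + u)*u*(u - 3) = -3*u*(-5 + u)*(-3 + u))
-33*104 + (Q(S(-4)) - 77) = -33*104 + (-3*(-15 - 5*(-4))*(-5 + (-15 - 5*(-4)))*(-3 + (-15 - 5*(-4))) - 77) = -3432 + (-3*(-15 + 20)*(-5 + (-15 + 20))*(-3 + (-15 + 20)) - 77) = -3432 + (-3*5*(-5 + 5)*(-3 + 5) - 77) = -3432 + (-3*5*0*2 - 77) = -3432 + (0 - 77) = -3432 - 77 = -3509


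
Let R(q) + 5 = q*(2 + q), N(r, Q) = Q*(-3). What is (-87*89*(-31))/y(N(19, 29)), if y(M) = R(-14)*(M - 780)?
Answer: -80011/47107 ≈ -1.6985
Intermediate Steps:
N(r, Q) = -3*Q
R(q) = -5 + q*(2 + q)
y(M) = -127140 + 163*M (y(M) = (-5 + (-14)² + 2*(-14))*(M - 780) = (-5 + 196 - 28)*(-780 + M) = 163*(-780 + M) = -127140 + 163*M)
(-87*89*(-31))/y(N(19, 29)) = (-87*89*(-31))/(-127140 + 163*(-3*29)) = (-7743*(-31))/(-127140 + 163*(-87)) = 240033/(-127140 - 14181) = 240033/(-141321) = 240033*(-1/141321) = -80011/47107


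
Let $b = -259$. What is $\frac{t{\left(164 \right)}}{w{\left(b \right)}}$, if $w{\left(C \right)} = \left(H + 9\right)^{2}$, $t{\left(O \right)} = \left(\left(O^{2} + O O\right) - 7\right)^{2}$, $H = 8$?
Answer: $\frac{2892826225}{289} \approx 1.001 \cdot 10^{7}$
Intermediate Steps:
$t{\left(O \right)} = \left(-7 + 2 O^{2}\right)^{2}$ ($t{\left(O \right)} = \left(\left(O^{2} + O^{2}\right) - 7\right)^{2} = \left(2 O^{2} - 7\right)^{2} = \left(-7 + 2 O^{2}\right)^{2}$)
$w{\left(C \right)} = 289$ ($w{\left(C \right)} = \left(8 + 9\right)^{2} = 17^{2} = 289$)
$\frac{t{\left(164 \right)}}{w{\left(b \right)}} = \frac{\left(-7 + 2 \cdot 164^{2}\right)^{2}}{289} = \left(-7 + 2 \cdot 26896\right)^{2} \cdot \frac{1}{289} = \left(-7 + 53792\right)^{2} \cdot \frac{1}{289} = 53785^{2} \cdot \frac{1}{289} = 2892826225 \cdot \frac{1}{289} = \frac{2892826225}{289}$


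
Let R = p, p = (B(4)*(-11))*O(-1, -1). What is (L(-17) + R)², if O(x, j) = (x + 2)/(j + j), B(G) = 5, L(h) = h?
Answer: 441/4 ≈ 110.25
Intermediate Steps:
O(x, j) = (2 + x)/(2*j) (O(x, j) = (2 + x)/((2*j)) = (2 + x)*(1/(2*j)) = (2 + x)/(2*j))
p = 55/2 (p = (5*(-11))*((½)*(2 - 1)/(-1)) = -55*(-1)/2 = -55*(-½) = 55/2 ≈ 27.500)
R = 55/2 ≈ 27.500
(L(-17) + R)² = (-17 + 55/2)² = (21/2)² = 441/4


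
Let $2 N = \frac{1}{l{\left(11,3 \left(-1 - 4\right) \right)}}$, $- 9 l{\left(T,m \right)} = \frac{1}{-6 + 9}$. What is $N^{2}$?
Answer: $\frac{729}{4} \approx 182.25$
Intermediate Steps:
$l{\left(T,m \right)} = - \frac{1}{27}$ ($l{\left(T,m \right)} = - \frac{1}{9 \left(-6 + 9\right)} = - \frac{1}{9 \cdot 3} = \left(- \frac{1}{9}\right) \frac{1}{3} = - \frac{1}{27}$)
$N = - \frac{27}{2}$ ($N = \frac{1}{2 \left(- \frac{1}{27}\right)} = \frac{1}{2} \left(-27\right) = - \frac{27}{2} \approx -13.5$)
$N^{2} = \left(- \frac{27}{2}\right)^{2} = \frac{729}{4}$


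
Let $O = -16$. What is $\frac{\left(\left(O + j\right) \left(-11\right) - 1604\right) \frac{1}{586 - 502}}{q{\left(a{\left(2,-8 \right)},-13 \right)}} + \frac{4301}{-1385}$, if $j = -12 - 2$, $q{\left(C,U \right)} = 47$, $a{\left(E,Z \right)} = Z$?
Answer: $- \frac{1338917}{390570} \approx -3.4281$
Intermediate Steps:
$j = -14$ ($j = -12 - 2 = -14$)
$\frac{\left(\left(O + j\right) \left(-11\right) - 1604\right) \frac{1}{586 - 502}}{q{\left(a{\left(2,-8 \right)},-13 \right)}} + \frac{4301}{-1385} = \frac{\left(\left(-16 - 14\right) \left(-11\right) - 1604\right) \frac{1}{586 - 502}}{47} + \frac{4301}{-1385} = \frac{\left(-30\right) \left(-11\right) - 1604}{84} \cdot \frac{1}{47} + 4301 \left(- \frac{1}{1385}\right) = \left(330 - 1604\right) \frac{1}{84} \cdot \frac{1}{47} - \frac{4301}{1385} = \left(-1274\right) \frac{1}{84} \cdot \frac{1}{47} - \frac{4301}{1385} = \left(- \frac{91}{6}\right) \frac{1}{47} - \frac{4301}{1385} = - \frac{91}{282} - \frac{4301}{1385} = - \frac{1338917}{390570}$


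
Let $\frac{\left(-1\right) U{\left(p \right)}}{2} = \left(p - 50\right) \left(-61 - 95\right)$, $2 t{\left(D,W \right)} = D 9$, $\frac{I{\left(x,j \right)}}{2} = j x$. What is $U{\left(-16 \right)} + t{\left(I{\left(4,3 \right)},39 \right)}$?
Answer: $-20484$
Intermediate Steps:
$I{\left(x,j \right)} = 2 j x$
$t{\left(D,W \right)} = \frac{9 D}{2}$ ($t{\left(D,W \right)} = \frac{D 9}{2} = \frac{9 D}{2}$)
$U{\left(p \right)} = -15600 + 312 p$ ($U{\left(p \right)} = - 2 \left(p - 50\right) \left(-61 - 95\right) = - 2 \left(-50 + p\right) \left(-156\right) = - 2 \left(7800 - 156 p\right) = -15600 + 312 p$)
$U{\left(-16 \right)} + t{\left(I{\left(4,3 \right)},39 \right)} = \left(-15600 + 312 \left(-16\right)\right) + \frac{9 \cdot 2 \cdot 3 \cdot 4}{2} = \left(-15600 - 4992\right) + \frac{9}{2} \cdot 24 = -20592 + 108 = -20484$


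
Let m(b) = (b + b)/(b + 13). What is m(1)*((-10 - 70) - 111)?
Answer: -191/7 ≈ -27.286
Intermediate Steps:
m(b) = 2*b/(13 + b) (m(b) = (2*b)/(13 + b) = 2*b/(13 + b))
m(1)*((-10 - 70) - 111) = (2*1/(13 + 1))*((-10 - 70) - 111) = (2*1/14)*(-80 - 111) = (2*1*(1/14))*(-191) = (⅐)*(-191) = -191/7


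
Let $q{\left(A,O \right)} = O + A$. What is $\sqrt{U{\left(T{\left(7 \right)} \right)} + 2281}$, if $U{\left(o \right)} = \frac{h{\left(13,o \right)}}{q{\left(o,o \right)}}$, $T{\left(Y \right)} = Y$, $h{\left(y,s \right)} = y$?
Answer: $\frac{\sqrt{447258}}{14} \approx 47.77$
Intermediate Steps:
$q{\left(A,O \right)} = A + O$
$U{\left(o \right)} = \frac{13}{2 o}$ ($U{\left(o \right)} = \frac{13}{o + o} = \frac{13}{2 o}$)
$\sqrt{U{\left(T{\left(7 \right)} \right)} + 2281} = \sqrt{\frac{13}{2 \cdot 7} + 2281} = \sqrt{\frac{13}{2} \cdot \frac{1}{7} + 2281} = \sqrt{\frac{13}{14} + 2281} = \sqrt{\frac{31947}{14}} = \frac{\sqrt{447258}}{14}$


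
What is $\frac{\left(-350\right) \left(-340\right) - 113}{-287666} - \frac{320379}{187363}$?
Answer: $- \frac{114437170395}{53897964758} \approx -2.1232$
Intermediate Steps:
$\frac{\left(-350\right) \left(-340\right) - 113}{-287666} - \frac{320379}{187363} = \left(119000 - 113\right) \left(- \frac{1}{287666}\right) - \frac{320379}{187363} = 118887 \left(- \frac{1}{287666}\right) - \frac{320379}{187363} = - \frac{118887}{287666} - \frac{320379}{187363} = - \frac{114437170395}{53897964758}$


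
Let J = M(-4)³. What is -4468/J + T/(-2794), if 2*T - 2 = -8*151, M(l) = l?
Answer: 1565273/22352 ≈ 70.028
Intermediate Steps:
J = -64 (J = (-4)³ = -64)
T = -603 (T = 1 + (-8*151)/2 = 1 + (½)*(-1208) = 1 - 604 = -603)
-4468/J + T/(-2794) = -4468/(-64) - 603/(-2794) = -4468*(-1/64) - 603*(-1/2794) = 1117/16 + 603/2794 = 1565273/22352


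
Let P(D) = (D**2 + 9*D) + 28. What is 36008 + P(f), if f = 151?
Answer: 60196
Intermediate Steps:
P(D) = 28 + D**2 + 9*D
36008 + P(f) = 36008 + (28 + 151**2 + 9*151) = 36008 + (28 + 22801 + 1359) = 36008 + 24188 = 60196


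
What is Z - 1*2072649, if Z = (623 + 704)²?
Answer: -311720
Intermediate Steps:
Z = 1760929 (Z = 1327² = 1760929)
Z - 1*2072649 = 1760929 - 1*2072649 = 1760929 - 2072649 = -311720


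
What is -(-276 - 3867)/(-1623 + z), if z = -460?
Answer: -4143/2083 ≈ -1.9890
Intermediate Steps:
-(-276 - 3867)/(-1623 + z) = -(-276 - 3867)/(-1623 - 460) = -(-4143)/(-2083) = -(-4143)*(-1)/2083 = -1*4143/2083 = -4143/2083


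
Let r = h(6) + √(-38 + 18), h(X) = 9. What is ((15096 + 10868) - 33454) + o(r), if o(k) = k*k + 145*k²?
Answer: 1416 + 5256*I*√5 ≈ 1416.0 + 11753.0*I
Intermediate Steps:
r = 9 + 2*I*√5 (r = 9 + √(-38 + 18) = 9 + √(-20) = 9 + 2*I*√5 ≈ 9.0 + 4.4721*I)
o(k) = 146*k² (o(k) = k² + 145*k² = 146*k²)
((15096 + 10868) - 33454) + o(r) = ((15096 + 10868) - 33454) + 146*(9 + 2*I*√5)² = (25964 - 33454) + 146*(9 + 2*I*√5)² = -7490 + 146*(9 + 2*I*√5)²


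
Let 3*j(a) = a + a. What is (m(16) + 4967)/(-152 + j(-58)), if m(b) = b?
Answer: -1359/52 ≈ -26.135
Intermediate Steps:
j(a) = 2*a/3 (j(a) = (a + a)/3 = (2*a)/3 = 2*a/3)
(m(16) + 4967)/(-152 + j(-58)) = (16 + 4967)/(-152 + (2/3)*(-58)) = 4983/(-152 - 116/3) = 4983/(-572/3) = 4983*(-3/572) = -1359/52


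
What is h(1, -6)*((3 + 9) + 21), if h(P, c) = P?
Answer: 33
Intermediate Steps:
h(1, -6)*((3 + 9) + 21) = 1*((3 + 9) + 21) = 1*(12 + 21) = 1*33 = 33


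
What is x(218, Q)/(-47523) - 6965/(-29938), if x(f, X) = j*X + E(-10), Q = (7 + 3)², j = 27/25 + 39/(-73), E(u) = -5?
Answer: 3436355159/14837182986 ≈ 0.23160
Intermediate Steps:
j = 996/1825 (j = 27*(1/25) + 39*(-1/73) = 27/25 - 39/73 = 996/1825 ≈ 0.54575)
Q = 100 (Q = 10² = 100)
x(f, X) = -5 + 996*X/1825 (x(f, X) = 996*X/1825 - 5 = -5 + 996*X/1825)
x(218, Q)/(-47523) - 6965/(-29938) = (-5 + (996/1825)*100)/(-47523) - 6965/(-29938) = (-5 + 3984/73)*(-1/47523) - 6965*(-1/29938) = (3619/73)*(-1/47523) + 6965/29938 = -517/495597 + 6965/29938 = 3436355159/14837182986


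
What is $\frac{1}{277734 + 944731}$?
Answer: $\frac{1}{1222465} \approx 8.1802 \cdot 10^{-7}$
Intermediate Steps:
$\frac{1}{277734 + 944731} = \frac{1}{1222465}$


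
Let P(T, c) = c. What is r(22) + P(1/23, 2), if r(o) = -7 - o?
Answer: -27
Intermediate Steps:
r(22) + P(1/23, 2) = (-7 - 1*22) + 2 = (-7 - 22) + 2 = -29 + 2 = -27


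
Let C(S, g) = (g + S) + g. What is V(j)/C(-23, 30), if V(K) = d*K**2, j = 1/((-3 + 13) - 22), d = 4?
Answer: 1/1332 ≈ 0.00075075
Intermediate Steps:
C(S, g) = S + 2*g (C(S, g) = (S + g) + g = S + 2*g)
j = -1/12 (j = 1/(10 - 22) = 1/(-12) = -1/12 ≈ -0.083333)
V(K) = 4*K**2
V(j)/C(-23, 30) = (4*(-1/12)**2)/(-23 + 2*30) = (4*(1/144))/(-23 + 60) = (1/36)/37 = (1/36)*(1/37) = 1/1332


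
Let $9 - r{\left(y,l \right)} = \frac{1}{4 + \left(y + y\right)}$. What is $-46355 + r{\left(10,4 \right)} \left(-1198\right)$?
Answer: $- \frac{685045}{12} \approx -57087.0$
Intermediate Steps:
$r{\left(y,l \right)} = 9 - \frac{1}{4 + 2 y}$ ($r{\left(y,l \right)} = 9 - \frac{1}{4 + \left(y + y\right)} = 9 - \frac{1}{4 + 2 y}$)
$-46355 + r{\left(10,4 \right)} \left(-1198\right) = -46355 + \frac{35 + 18 \cdot 10}{2 \left(2 + 10\right)} \left(-1198\right) = -46355 + \frac{35 + 180}{2 \cdot 12} \left(-1198\right) = -46355 + \frac{1}{2} \cdot \frac{1}{12} \cdot 215 \left(-1198\right) = -46355 + \frac{215}{24} \left(-1198\right) = -46355 - \frac{128785}{12} = - \frac{685045}{12}$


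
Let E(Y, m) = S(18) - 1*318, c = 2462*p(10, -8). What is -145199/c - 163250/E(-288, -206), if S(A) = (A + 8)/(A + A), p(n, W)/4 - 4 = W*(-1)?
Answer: 346430944511/674903136 ≈ 513.30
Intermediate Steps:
p(n, W) = 16 - 4*W (p(n, W) = 16 + 4*(W*(-1)) = 16 + 4*(-W) = 16 - 4*W)
S(A) = (8 + A)/(2*A) (S(A) = (8 + A)/((2*A)) = (8 + A)*(1/(2*A)) = (8 + A)/(2*A))
c = 118176 (c = 2462*(16 - 4*(-8)) = 2462*(16 + 32) = 2462*48 = 118176)
E(Y, m) = -5711/18 (E(Y, m) = (½)*(8 + 18)/18 - 1*318 = (½)*(1/18)*26 - 318 = 13/18 - 318 = -5711/18)
-145199/c - 163250/E(-288, -206) = -145199/118176 - 163250/(-5711/18) = -145199*1/118176 - 163250*(-18/5711) = -145199/118176 + 2938500/5711 = 346430944511/674903136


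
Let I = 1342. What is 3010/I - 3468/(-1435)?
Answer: 4486703/962885 ≈ 4.6596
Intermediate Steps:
3010/I - 3468/(-1435) = 3010/1342 - 3468/(-1435) = 3010*(1/1342) - 3468*(-1/1435) = 1505/671 + 3468/1435 = 4486703/962885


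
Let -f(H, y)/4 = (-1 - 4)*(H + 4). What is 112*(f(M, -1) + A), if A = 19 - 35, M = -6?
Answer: -6272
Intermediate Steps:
f(H, y) = 80 + 20*H (f(H, y) = -4*(-1 - 4)*(H + 4) = -(-20)*(4 + H) = -4*(-20 - 5*H) = 80 + 20*H)
A = -16
112*(f(M, -1) + A) = 112*((80 + 20*(-6)) - 16) = 112*((80 - 120) - 16) = 112*(-40 - 16) = 112*(-56) = -6272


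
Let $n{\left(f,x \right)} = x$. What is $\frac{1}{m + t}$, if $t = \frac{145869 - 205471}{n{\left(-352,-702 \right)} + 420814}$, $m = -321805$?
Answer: $- \frac{210056}{67597100881} \approx -3.1075 \cdot 10^{-6}$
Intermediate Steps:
$t = - \frac{29801}{210056}$ ($t = \frac{145869 - 205471}{-702 + 420814} = - \frac{59602}{420112} = \left(-59602\right) \frac{1}{420112} = - \frac{29801}{210056} \approx -0.14187$)
$\frac{1}{m + t} = \frac{1}{-321805 - \frac{29801}{210056}} = \frac{1}{- \frac{67597100881}{210056}} = - \frac{210056}{67597100881}$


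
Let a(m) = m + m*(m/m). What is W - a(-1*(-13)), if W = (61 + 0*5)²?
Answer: 3695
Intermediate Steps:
a(m) = 2*m (a(m) = m + m*1 = m + m = 2*m)
W = 3721 (W = (61 + 0)² = 61² = 3721)
W - a(-1*(-13)) = 3721 - 2*(-1*(-13)) = 3721 - 2*13 = 3721 - 1*26 = 3721 - 26 = 3695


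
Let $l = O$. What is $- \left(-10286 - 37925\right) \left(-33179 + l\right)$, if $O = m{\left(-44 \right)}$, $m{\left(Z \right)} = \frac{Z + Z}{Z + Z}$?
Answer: $-1599544558$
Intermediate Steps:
$m{\left(Z \right)} = 1$ ($m{\left(Z \right)} = \frac{2 Z}{2 Z} = 2 Z \frac{1}{2 Z} = 1$)
$O = 1$
$l = 1$
$- \left(-10286 - 37925\right) \left(-33179 + l\right) = - \left(-10286 - 37925\right) \left(-33179 + 1\right) = - \left(-48211\right) \left(-33178\right) = \left(-1\right) 1599544558 = -1599544558$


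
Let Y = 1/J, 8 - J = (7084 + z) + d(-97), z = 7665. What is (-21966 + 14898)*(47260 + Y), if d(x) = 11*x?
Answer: -761262755542/2279 ≈ -3.3403e+8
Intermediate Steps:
J = -13674 (J = 8 - ((7084 + 7665) + 11*(-97)) = 8 - (14749 - 1067) = 8 - 1*13682 = 8 - 13682 = -13674)
Y = -1/13674 (Y = 1/(-13674) = -1/13674 ≈ -7.3132e-5)
(-21966 + 14898)*(47260 + Y) = (-21966 + 14898)*(47260 - 1/13674) = -7068*646233239/13674 = -761262755542/2279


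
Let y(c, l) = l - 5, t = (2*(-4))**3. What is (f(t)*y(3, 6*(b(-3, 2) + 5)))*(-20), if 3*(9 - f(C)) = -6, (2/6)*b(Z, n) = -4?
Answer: 10340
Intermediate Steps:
b(Z, n) = -12 (b(Z, n) = 3*(-4) = -12)
t = -512 (t = (-8)**3 = -512)
f(C) = 11 (f(C) = 9 - 1/3*(-6) = 9 + 2 = 11)
y(c, l) = -5 + l
(f(t)*y(3, 6*(b(-3, 2) + 5)))*(-20) = (11*(-5 + 6*(-12 + 5)))*(-20) = (11*(-5 + 6*(-7)))*(-20) = (11*(-5 - 42))*(-20) = (11*(-47))*(-20) = -517*(-20) = 10340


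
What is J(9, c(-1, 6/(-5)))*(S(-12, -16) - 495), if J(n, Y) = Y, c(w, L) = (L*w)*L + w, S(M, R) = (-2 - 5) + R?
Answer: 31598/25 ≈ 1263.9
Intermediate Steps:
S(M, R) = -7 + R
c(w, L) = w + w*L² (c(w, L) = w*L² + w = w + w*L²)
J(9, c(-1, 6/(-5)))*(S(-12, -16) - 495) = (-(1 + (6/(-5))²))*((-7 - 16) - 495) = (-(1 + (6*(-⅕))²))*(-23 - 495) = -(1 + (-6/5)²)*(-518) = -(1 + 36/25)*(-518) = -1*61/25*(-518) = -61/25*(-518) = 31598/25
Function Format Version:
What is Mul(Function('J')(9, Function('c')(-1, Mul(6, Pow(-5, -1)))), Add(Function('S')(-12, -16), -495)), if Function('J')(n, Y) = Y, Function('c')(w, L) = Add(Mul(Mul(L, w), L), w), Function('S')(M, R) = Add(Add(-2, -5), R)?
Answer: Rational(31598, 25) ≈ 1263.9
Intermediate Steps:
Function('S')(M, R) = Add(-7, R)
Function('c')(w, L) = Add(w, Mul(w, Pow(L, 2))) (Function('c')(w, L) = Add(Mul(w, Pow(L, 2)), w) = Add(w, Mul(w, Pow(L, 2))))
Mul(Function('J')(9, Function('c')(-1, Mul(6, Pow(-5, -1)))), Add(Function('S')(-12, -16), -495)) = Mul(Mul(-1, Add(1, Pow(Mul(6, Pow(-5, -1)), 2))), Add(Add(-7, -16), -495)) = Mul(Mul(-1, Add(1, Pow(Mul(6, Rational(-1, 5)), 2))), Add(-23, -495)) = Mul(Mul(-1, Add(1, Pow(Rational(-6, 5), 2))), -518) = Mul(Mul(-1, Add(1, Rational(36, 25))), -518) = Mul(Mul(-1, Rational(61, 25)), -518) = Mul(Rational(-61, 25), -518) = Rational(31598, 25)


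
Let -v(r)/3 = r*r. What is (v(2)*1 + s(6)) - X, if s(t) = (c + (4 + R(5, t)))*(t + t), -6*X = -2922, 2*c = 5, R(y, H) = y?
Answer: -361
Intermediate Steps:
v(r) = -3*r² (v(r) = -3*r*r = -3*r²)
c = 5/2 (c = (½)*5 = 5/2 ≈ 2.5000)
X = 487 (X = -⅙*(-2922) = 487)
s(t) = 23*t (s(t) = (5/2 + (4 + 5))*(t + t) = (5/2 + 9)*(2*t) = 23*(2*t)/2 = 23*t)
(v(2)*1 + s(6)) - X = (-3*2²*1 + 23*6) - 1*487 = (-3*4*1 + 138) - 487 = (-12*1 + 138) - 487 = (-12 + 138) - 487 = 126 - 487 = -361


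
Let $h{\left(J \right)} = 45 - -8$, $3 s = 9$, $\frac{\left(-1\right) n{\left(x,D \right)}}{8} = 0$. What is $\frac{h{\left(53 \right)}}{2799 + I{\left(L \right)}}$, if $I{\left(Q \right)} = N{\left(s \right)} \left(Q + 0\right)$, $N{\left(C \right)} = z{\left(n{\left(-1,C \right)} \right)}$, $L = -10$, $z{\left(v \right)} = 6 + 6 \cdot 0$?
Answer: $\frac{53}{2739} \approx 0.01935$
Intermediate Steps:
$n{\left(x,D \right)} = 0$ ($n{\left(x,D \right)} = \left(-8\right) 0 = 0$)
$z{\left(v \right)} = 6$ ($z{\left(v \right)} = 6 + 0 = 6$)
$s = 3$ ($s = \frac{1}{3} \cdot 9 = 3$)
$h{\left(J \right)} = 53$ ($h{\left(J \right)} = 45 + 8 = 53$)
$N{\left(C \right)} = 6$
$I{\left(Q \right)} = 6 Q$ ($I{\left(Q \right)} = 6 \left(Q + 0\right) = 6 Q$)
$\frac{h{\left(53 \right)}}{2799 + I{\left(L \right)}} = \frac{53}{2799 + 6 \left(-10\right)} = \frac{53}{2799 - 60} = \frac{53}{2739}$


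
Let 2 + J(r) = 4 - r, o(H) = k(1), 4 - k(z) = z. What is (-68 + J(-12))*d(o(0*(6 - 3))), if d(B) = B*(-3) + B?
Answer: 324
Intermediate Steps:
k(z) = 4 - z
o(H) = 3 (o(H) = 4 - 1*1 = 4 - 1 = 3)
J(r) = 2 - r (J(r) = -2 + (4 - r) = 2 - r)
d(B) = -2*B (d(B) = -3*B + B = -2*B)
(-68 + J(-12))*d(o(0*(6 - 3))) = (-68 + (2 - 1*(-12)))*(-2*3) = (-68 + (2 + 12))*(-6) = (-68 + 14)*(-6) = -54*(-6) = 324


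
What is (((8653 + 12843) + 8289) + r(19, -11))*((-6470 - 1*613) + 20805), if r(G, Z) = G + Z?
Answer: 408819546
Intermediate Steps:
(((8653 + 12843) + 8289) + r(19, -11))*((-6470 - 1*613) + 20805) = (((8653 + 12843) + 8289) + (19 - 11))*((-6470 - 1*613) + 20805) = ((21496 + 8289) + 8)*((-6470 - 613) + 20805) = (29785 + 8)*(-7083 + 20805) = 29793*13722 = 408819546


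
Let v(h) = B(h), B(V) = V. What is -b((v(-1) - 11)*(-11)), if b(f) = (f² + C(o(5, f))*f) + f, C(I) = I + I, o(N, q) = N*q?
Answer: -191796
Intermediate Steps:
v(h) = h
C(I) = 2*I
b(f) = f + 11*f² (b(f) = (f² + (2*(5*f))*f) + f = (f² + (10*f)*f) + f = (f² + 10*f²) + f = 11*f² + f = f + 11*f²)
-b((v(-1) - 11)*(-11)) = -(-1 - 11)*(-11)*(1 + 11*((-1 - 11)*(-11))) = -(-12*(-11))*(1 + 11*(-12*(-11))) = -132*(1 + 11*132) = -132*(1 + 1452) = -132*1453 = -1*191796 = -191796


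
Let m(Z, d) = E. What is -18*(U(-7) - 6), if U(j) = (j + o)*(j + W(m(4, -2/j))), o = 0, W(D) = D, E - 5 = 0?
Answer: -144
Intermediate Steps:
E = 5 (E = 5 + 0 = 5)
m(Z, d) = 5
U(j) = j*(5 + j) (U(j) = (j + 0)*(j + 5) = j*(5 + j))
-18*(U(-7) - 6) = -18*(-7*(5 - 7) - 6) = -18*(-7*(-2) - 6) = -18*(14 - 6) = -18*8 = -144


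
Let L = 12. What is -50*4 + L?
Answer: -188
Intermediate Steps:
-50*4 + L = -50*4 + 12 = -200 + 12 = -188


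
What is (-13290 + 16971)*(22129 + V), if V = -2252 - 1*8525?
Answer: 41786712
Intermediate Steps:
V = -10777 (V = -2252 - 8525 = -10777)
(-13290 + 16971)*(22129 + V) = (-13290 + 16971)*(22129 - 10777) = 3681*11352 = 41786712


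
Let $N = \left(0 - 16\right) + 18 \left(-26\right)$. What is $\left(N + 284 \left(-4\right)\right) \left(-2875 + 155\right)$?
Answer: $4406400$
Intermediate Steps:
$N = -484$ ($N = \left(0 - 16\right) - 468 = -16 - 468 = -484$)
$\left(N + 284 \left(-4\right)\right) \left(-2875 + 155\right) = \left(-484 + 284 \left(-4\right)\right) \left(-2875 + 155\right) = \left(-484 - 1136\right) \left(-2720\right) = \left(-1620\right) \left(-2720\right) = 4406400$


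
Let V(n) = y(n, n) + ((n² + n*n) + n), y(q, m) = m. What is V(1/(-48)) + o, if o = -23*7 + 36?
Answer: -144047/1152 ≈ -125.04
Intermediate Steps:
V(n) = 2*n + 2*n² (V(n) = n + ((n² + n*n) + n) = n + ((n² + n²) + n) = n + (2*n² + n) = n + (n + 2*n²) = 2*n + 2*n²)
o = -125 (o = -161 + 36 = -125)
V(1/(-48)) + o = 2*(1 + 1/(-48))/(-48) - 125 = 2*(-1/48)*(1 - 1/48) - 125 = 2*(-1/48)*(47/48) - 125 = -47/1152 - 125 = -144047/1152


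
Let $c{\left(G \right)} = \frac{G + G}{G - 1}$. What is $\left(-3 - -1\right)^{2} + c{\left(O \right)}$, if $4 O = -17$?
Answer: $\frac{118}{21} \approx 5.619$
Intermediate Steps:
$O = - \frac{17}{4}$ ($O = \frac{1}{4} \left(-17\right) = - \frac{17}{4} \approx -4.25$)
$c{\left(G \right)} = \frac{2 G}{-1 + G}$
$\left(-3 - -1\right)^{2} + c{\left(O \right)} = \left(-3 - -1\right)^{2} + 2 \left(- \frac{17}{4}\right) \frac{1}{-1 - \frac{17}{4}} = \left(-3 + 1\right)^{2} + 2 \left(- \frac{17}{4}\right) \frac{1}{- \frac{21}{4}} = \left(-2\right)^{2} + 2 \left(- \frac{17}{4}\right) \left(- \frac{4}{21}\right) = 4 + \frac{34}{21} = \frac{118}{21}$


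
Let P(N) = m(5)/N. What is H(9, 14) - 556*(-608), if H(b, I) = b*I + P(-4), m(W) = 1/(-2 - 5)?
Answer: 9468873/28 ≈ 3.3817e+5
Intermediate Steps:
m(W) = -⅐ (m(W) = 1/(-7) = -⅐)
P(N) = -1/(7*N)
H(b, I) = 1/28 + I*b (H(b, I) = b*I - ⅐/(-4) = I*b - ⅐*(-¼) = I*b + 1/28 = 1/28 + I*b)
H(9, 14) - 556*(-608) = (1/28 + 14*9) - 556*(-608) = (1/28 + 126) + 338048 = 3529/28 + 338048 = 9468873/28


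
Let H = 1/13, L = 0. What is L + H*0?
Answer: 0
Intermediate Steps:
H = 1/13 ≈ 0.076923
L + H*0 = 0 + (1/13)*0 = 0 + 0 = 0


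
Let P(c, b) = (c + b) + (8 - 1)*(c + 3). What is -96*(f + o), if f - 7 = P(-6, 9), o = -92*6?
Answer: 54048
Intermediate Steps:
o = -552 (o = -23*24 = -552)
P(c, b) = 21 + b + 8*c (P(c, b) = (b + c) + 7*(3 + c) = (b + c) + (21 + 7*c) = 21 + b + 8*c)
f = -11 (f = 7 + (21 + 9 + 8*(-6)) = 7 + (21 + 9 - 48) = 7 - 18 = -11)
-96*(f + o) = -96*(-11 - 552) = -96*(-563) = 54048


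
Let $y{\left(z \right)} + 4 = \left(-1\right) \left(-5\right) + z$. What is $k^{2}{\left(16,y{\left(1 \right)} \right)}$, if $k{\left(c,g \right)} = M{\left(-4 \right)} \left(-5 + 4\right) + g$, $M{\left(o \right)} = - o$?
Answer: $4$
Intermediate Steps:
$y{\left(z \right)} = 1 + z$ ($y{\left(z \right)} = -4 + \left(\left(-1\right) \left(-5\right) + z\right) = -4 + \left(5 + z\right) = 1 + z$)
$k{\left(c,g \right)} = -4 + g$ ($k{\left(c,g \right)} = \left(-1\right) \left(-4\right) \left(-5 + 4\right) + g = 4 \left(-1\right) + g = -4 + g$)
$k^{2}{\left(16,y{\left(1 \right)} \right)} = \left(-4 + \left(1 + 1\right)\right)^{2} = \left(-4 + 2\right)^{2} = \left(-2\right)^{2} = 4$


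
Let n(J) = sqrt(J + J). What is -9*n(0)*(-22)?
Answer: 0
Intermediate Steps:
n(J) = sqrt(2)*sqrt(J) (n(J) = sqrt(2*J) = sqrt(2)*sqrt(J))
-9*n(0)*(-22) = -9*sqrt(2)*sqrt(0)*(-22) = -9*sqrt(2)*0*(-22) = -9*0*(-22) = 0*(-22) = 0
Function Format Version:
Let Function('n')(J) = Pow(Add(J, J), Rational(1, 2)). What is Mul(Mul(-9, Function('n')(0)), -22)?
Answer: 0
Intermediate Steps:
Function('n')(J) = Mul(Pow(2, Rational(1, 2)), Pow(J, Rational(1, 2))) (Function('n')(J) = Pow(Mul(2, J), Rational(1, 2)) = Mul(Pow(2, Rational(1, 2)), Pow(J, Rational(1, 2))))
Mul(Mul(-9, Function('n')(0)), -22) = Mul(Mul(-9, Mul(Pow(2, Rational(1, 2)), Pow(0, Rational(1, 2)))), -22) = Mul(Mul(-9, Mul(Pow(2, Rational(1, 2)), 0)), -22) = Mul(Mul(-9, 0), -22) = Mul(0, -22) = 0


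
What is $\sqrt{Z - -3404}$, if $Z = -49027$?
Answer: $i \sqrt{45623} \approx 213.6 i$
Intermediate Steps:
$\sqrt{Z - -3404} = \sqrt{-49027 - -3404} = \sqrt{-49027 + 3404} = \sqrt{-45623} = i \sqrt{45623}$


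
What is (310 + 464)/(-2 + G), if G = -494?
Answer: -387/248 ≈ -1.5605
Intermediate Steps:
(310 + 464)/(-2 + G) = (310 + 464)/(-2 - 494) = 774/(-496) = 774*(-1/496) = -387/248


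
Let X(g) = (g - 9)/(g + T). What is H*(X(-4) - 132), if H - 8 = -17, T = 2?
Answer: 2259/2 ≈ 1129.5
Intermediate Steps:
H = -9 (H = 8 - 17 = -9)
X(g) = (-9 + g)/(2 + g) (X(g) = (g - 9)/(g + 2) = (-9 + g)/(2 + g))
H*(X(-4) - 132) = -9*((-9 - 4)/(2 - 4) - 132) = -9*(-13/(-2) - 132) = -9*(-½*(-13) - 132) = -9*(13/2 - 132) = -9*(-251/2) = 2259/2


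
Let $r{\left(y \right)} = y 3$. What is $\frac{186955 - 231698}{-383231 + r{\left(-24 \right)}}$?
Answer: $\frac{44743}{383303} \approx 0.11673$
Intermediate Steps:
$r{\left(y \right)} = 3 y$
$\frac{186955 - 231698}{-383231 + r{\left(-24 \right)}} = \frac{186955 - 231698}{-383231 + 3 \left(-24\right)} = - \frac{44743}{-383231 - 72} = - \frac{44743}{-383303} = \left(-44743\right) \left(- \frac{1}{383303}\right) = \frac{44743}{383303}$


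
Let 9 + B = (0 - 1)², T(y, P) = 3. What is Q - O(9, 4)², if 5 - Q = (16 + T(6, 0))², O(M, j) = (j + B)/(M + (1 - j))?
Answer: -3208/9 ≈ -356.44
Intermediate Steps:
B = -8 (B = -9 + (0 - 1)² = -9 + (-1)² = -9 + 1 = -8)
O(M, j) = (-8 + j)/(1 + M - j) (O(M, j) = (j - 8)/(M + (1 - j)) = (-8 + j)/(1 + M - j))
Q = -356 (Q = 5 - (16 + 3)² = 5 - 1*19² = 5 - 1*361 = 5 - 361 = -356)
Q - O(9, 4)² = -356 - ((-8 + 4)/(1 + 9 - 1*4))² = -356 - (-4/(1 + 9 - 4))² = -356 - (-4/6)² = -356 - ((⅙)*(-4))² = -356 - (-⅔)² = -356 - 1*4/9 = -356 - 4/9 = -3208/9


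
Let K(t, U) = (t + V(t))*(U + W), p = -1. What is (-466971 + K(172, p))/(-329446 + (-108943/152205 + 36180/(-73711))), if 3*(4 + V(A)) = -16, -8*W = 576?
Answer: 5372257045773145/3696128418978103 ≈ 1.4535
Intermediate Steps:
W = -72 (W = -1/8*576 = -72)
V(A) = -28/3 (V(A) = -4 + (1/3)*(-16) = -4 - 16/3 = -28/3)
K(t, U) = (-72 + U)*(-28/3 + t) (K(t, U) = (t - 28/3)*(U - 72) = (-28/3 + t)*(-72 + U) = (-72 + U)*(-28/3 + t))
(-466971 + K(172, p))/(-329446 + (-108943/152205 + 36180/(-73711))) = (-466971 + (672 - 72*172 - 28/3*(-1) - 1*172))/(-329446 + (-108943/152205 + 36180/(-73711))) = (-466971 + (672 - 12384 + 28/3 - 172))/(-329446 + (-108943*1/152205 + 36180*(-1/73711))) = (-466971 - 35624/3)/(-329446 + (-108943/152205 - 36180/73711)) = -1436537/(3*(-329446 - 13537074373/11219182755)) = -1436537/(3*(-3696128418978103/11219182755)) = -1436537/3*(-11219182755/3696128418978103) = 5372257045773145/3696128418978103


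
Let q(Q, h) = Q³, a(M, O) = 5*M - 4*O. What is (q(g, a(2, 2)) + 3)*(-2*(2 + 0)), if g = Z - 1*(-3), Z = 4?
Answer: -1384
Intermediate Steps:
g = 7 (g = 4 - 1*(-3) = 4 + 3 = 7)
a(M, O) = -4*O + 5*M
(q(g, a(2, 2)) + 3)*(-2*(2 + 0)) = (7³ + 3)*(-2*(2 + 0)) = (343 + 3)*(-2*2) = 346*(-4) = -1384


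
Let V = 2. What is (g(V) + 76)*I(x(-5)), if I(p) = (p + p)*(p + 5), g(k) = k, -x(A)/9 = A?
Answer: 351000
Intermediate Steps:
x(A) = -9*A
I(p) = 2*p*(5 + p) (I(p) = (2*p)*(5 + p) = 2*p*(5 + p))
(g(V) + 76)*I(x(-5)) = (2 + 76)*(2*(-9*(-5))*(5 - 9*(-5))) = 78*(2*45*(5 + 45)) = 78*(2*45*50) = 78*4500 = 351000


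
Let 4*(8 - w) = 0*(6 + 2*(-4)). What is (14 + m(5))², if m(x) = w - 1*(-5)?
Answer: 729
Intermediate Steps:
w = 8 (w = 8 - 0*(6 + 2*(-4)) = 8 - 0*(6 - 8) = 8 - 0*(-2) = 8 - ¼*0 = 8 + 0 = 8)
m(x) = 13 (m(x) = 8 - 1*(-5) = 8 + 5 = 13)
(14 + m(5))² = (14 + 13)² = 27² = 729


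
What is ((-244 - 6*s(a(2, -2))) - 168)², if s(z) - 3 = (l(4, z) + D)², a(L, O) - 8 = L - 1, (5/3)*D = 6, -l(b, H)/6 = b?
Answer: 5354434276/625 ≈ 8.5671e+6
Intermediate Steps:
l(b, H) = -6*b
D = 18/5 (D = (⅗)*6 = 18/5 ≈ 3.6000)
a(L, O) = 7 + L (a(L, O) = 8 + (L - 1) = 8 + (-1 + L) = 7 + L)
s(z) = 10479/25 (s(z) = 3 + (-6*4 + 18/5)² = 3 + (-24 + 18/5)² = 3 + (-102/5)² = 3 + 10404/25 = 10479/25)
((-244 - 6*s(a(2, -2))) - 168)² = ((-244 - 6*10479/25) - 168)² = ((-244 - 62874/25) - 168)² = (-68974/25 - 168)² = (-73174/25)² = 5354434276/625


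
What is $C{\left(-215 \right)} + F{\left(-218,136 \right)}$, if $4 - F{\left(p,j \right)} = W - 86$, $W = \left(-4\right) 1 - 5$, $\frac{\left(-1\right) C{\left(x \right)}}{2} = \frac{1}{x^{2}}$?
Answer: $\frac{4576273}{46225} \approx 99.0$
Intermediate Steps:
$C{\left(x \right)} = - \frac{2}{x^{2}}$
$W = -9$ ($W = -4 - 5 = -9$)
$F{\left(p,j \right)} = 99$ ($F{\left(p,j \right)} = 4 - \left(-9 - 86\right) = 4 - -95 = 4 + 95 = 99$)
$C{\left(-215 \right)} + F{\left(-218,136 \right)} = - \frac{2}{46225} + 99 = \frac{4576273}{46225}$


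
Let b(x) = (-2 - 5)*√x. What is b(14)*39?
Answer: -273*√14 ≈ -1021.5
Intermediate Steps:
b(x) = -7*√x
b(14)*39 = -7*√14*39 = -273*√14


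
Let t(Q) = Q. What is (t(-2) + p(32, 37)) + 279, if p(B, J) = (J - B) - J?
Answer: 245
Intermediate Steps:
p(B, J) = -B
(t(-2) + p(32, 37)) + 279 = (-2 - 1*32) + 279 = (-2 - 32) + 279 = -34 + 279 = 245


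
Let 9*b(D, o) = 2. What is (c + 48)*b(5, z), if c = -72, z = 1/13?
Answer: -16/3 ≈ -5.3333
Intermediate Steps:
z = 1/13 ≈ 0.076923
b(D, o) = 2/9 (b(D, o) = (1/9)*2 = 2/9)
(c + 48)*b(5, z) = (-72 + 48)*(2/9) = -24*2/9 = -16/3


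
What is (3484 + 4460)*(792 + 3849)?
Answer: 36868104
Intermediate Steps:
(3484 + 4460)*(792 + 3849) = 7944*4641 = 36868104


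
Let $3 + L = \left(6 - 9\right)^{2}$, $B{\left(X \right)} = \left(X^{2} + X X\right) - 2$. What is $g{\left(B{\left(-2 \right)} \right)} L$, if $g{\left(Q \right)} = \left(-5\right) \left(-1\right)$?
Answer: $30$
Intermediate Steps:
$B{\left(X \right)} = -2 + 2 X^{2}$ ($B{\left(X \right)} = \left(X^{2} + X^{2}\right) - 2 = 2 X^{2} - 2 = -2 + 2 X^{2}$)
$g{\left(Q \right)} = 5$
$L = 6$ ($L = -3 + \left(6 - 9\right)^{2} = -3 + \left(-3\right)^{2} = -3 + 9 = 6$)
$g{\left(B{\left(-2 \right)} \right)} L = 5 \cdot 6 = 30$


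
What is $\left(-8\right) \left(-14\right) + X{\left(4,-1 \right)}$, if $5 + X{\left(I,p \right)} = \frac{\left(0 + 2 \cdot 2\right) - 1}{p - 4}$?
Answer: $\frac{532}{5} \approx 106.4$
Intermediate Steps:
$X{\left(I,p \right)} = -5 + \frac{3}{-4 + p}$ ($X{\left(I,p \right)} = -5 + \frac{\left(0 + 2 \cdot 2\right) - 1}{p - 4} = -5 + \frac{\left(0 + 4\right) - 1}{-4 + p} = -5 + \frac{4 - 1}{-4 + p} = -5 + \frac{3}{-4 + p}$)
$\left(-8\right) \left(-14\right) + X{\left(4,-1 \right)} = \left(-8\right) \left(-14\right) + \frac{23 - -5}{-4 - 1} = 112 + \frac{23 + 5}{-5} = 112 - \frac{28}{5} = \frac{532}{5}$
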